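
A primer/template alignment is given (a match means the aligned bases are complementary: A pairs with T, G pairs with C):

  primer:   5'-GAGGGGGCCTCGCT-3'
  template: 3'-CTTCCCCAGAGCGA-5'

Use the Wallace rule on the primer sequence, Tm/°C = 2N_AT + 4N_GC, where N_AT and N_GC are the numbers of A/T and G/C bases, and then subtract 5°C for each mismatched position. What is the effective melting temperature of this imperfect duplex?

Primer base counts: A=1, T=2, G=7, C=4 → A+T=3, G+C=11
Perfect-match Tm = 2(3) + 4(11) = 6 + 44 = 50°C
Mismatches (positions where the bases are not complementary): 2 (at positions 3, 8)
Effective Tm = 50 − 2×5 = 50 − 10 = 40°C

40°C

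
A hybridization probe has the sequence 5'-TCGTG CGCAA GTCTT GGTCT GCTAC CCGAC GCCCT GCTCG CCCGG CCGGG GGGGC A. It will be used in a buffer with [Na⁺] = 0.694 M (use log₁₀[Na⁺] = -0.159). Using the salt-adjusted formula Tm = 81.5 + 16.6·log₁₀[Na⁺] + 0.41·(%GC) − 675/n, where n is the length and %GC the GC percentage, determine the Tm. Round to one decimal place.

Length n = 56. Scanning the sequence gives A=5, C=21, T=10, G=20.
G+C = 41, so %GC = 41/56 × 100 = 73.214%
Salt term: 16.6 × (-0.159) = -2.639
GC term: 0.41 × 73.214 = 30.018; length term: −675/56 = −12.054
Tm = 81.5 + (-2.639) + 30.018 − 12.054 = 96.825 → 96.8°C

96.8°C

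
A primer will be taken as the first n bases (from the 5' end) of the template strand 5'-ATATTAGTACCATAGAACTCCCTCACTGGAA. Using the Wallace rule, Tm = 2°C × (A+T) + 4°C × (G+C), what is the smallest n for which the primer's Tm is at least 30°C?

n = 12

First 11 bases: ATATTAGTACC → Tm = 28°C (< 30°C)
First 12 bases: ATATTAGTACCA → Tm = 30°C (≥ 30°C)
Each additional base adds 2°C (A/T) or 4°C (G/C), so Tm is non-decreasing in n; n = 12 is the first length to reach 30°C.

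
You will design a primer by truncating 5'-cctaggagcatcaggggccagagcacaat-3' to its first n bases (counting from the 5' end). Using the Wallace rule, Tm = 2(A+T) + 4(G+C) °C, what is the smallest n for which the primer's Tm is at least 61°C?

n = 19

First 18 bases: CCTAGGAGCATCAGGGGC → Tm = 60°C (< 61°C)
First 19 bases: CCTAGGAGCATCAGGGGCC → Tm = 64°C (≥ 61°C)
Since every base adds ≥2°C, Tm only increases with n, so the threshold is first crossed at n = 19.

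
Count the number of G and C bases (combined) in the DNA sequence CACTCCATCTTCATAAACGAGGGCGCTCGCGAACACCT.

21

Counting bases: G=7, C=14, T=7, A=10
G+C = 7 + 14 = 21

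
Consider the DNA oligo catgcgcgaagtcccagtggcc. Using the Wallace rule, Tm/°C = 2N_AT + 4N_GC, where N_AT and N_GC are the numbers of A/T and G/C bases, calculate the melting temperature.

Base counts: G=7, T=3, C=8, A=4
AT pairs contribute 7, GC pairs contribute 15.
Tm = 2(7) + 4(15) = 14 + 60 = 74°C

74°C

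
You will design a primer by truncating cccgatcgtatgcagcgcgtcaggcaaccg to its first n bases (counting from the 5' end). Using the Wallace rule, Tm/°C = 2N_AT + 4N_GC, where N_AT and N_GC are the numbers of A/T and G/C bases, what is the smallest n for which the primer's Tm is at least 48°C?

First 14 bases: CCCGATCGTATGCA → Tm = 44°C (< 48°C)
First 15 bases: CCCGATCGTATGCAG → Tm = 48°C (≥ 48°C)
Since every base adds ≥2°C, Tm only increases with n, so the threshold is first crossed at n = 15.

n = 15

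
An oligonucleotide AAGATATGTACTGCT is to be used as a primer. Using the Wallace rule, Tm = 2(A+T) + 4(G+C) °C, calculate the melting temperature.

40°C

Base counts: C=2, A=5, T=5, G=3
A+T = 10, G+C = 5
Tm = 2(10) + 4(5) = 20 + 20 = 40°C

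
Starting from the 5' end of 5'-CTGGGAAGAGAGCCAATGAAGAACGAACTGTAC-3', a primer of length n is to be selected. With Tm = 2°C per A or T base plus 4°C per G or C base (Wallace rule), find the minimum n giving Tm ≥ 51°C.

First 16 bases: CTGGGAAGAGAGCCAA → Tm = 50°C (< 51°C)
First 17 bases: CTGGGAAGAGAGCCAAT → Tm = 52°C (≥ 51°C)
Since every base adds ≥2°C, Tm only increases with n, so the threshold is first crossed at n = 17.

n = 17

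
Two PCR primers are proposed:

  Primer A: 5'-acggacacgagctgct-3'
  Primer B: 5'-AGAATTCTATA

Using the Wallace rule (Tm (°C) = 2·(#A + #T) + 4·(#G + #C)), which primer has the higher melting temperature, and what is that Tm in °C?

Primer A: A+T=6, G+C=10 → Tm = 2(6)+4(10) = 52°C
Primer B: A+T=9, G+C=2 → Tm = 2(9)+4(2) = 26°C
52°C vs 26°C → primer A is higher.

Primer A, 52°C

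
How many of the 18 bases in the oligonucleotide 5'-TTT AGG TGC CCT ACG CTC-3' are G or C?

10

T=6, A=2, G=4, C=6
Total G or C: 4 + 6 = 10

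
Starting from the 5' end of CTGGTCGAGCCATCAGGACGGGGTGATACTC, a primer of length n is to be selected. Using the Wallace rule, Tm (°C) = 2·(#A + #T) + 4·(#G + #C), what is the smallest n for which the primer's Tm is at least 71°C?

First 21 bases: CTGGTCGAGCCATCAGGACGG → Tm = 70°C (< 71°C)
First 22 bases: CTGGTCGAGCCATCAGGACGGG → Tm = 74°C (≥ 71°C)
Each additional base adds 2°C (A/T) or 4°C (G/C), so Tm is non-decreasing in n; n = 22 is the first length to reach 71°C.

n = 22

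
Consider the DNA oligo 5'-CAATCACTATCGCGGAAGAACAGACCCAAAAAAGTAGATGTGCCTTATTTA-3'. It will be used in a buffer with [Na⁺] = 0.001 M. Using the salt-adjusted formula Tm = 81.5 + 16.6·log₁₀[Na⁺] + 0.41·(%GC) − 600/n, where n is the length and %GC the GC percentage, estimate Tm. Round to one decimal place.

Length n = 51. Counting bases: A=20, C=11, T=11, G=9
G+C = 20, so %GC = 20/51 × 100 = 39.216%
Salt term: 16.6 × (-3) = -49.8
GC term: 0.41 × 39.216 = 16.079; length term: −600/51 = −11.765
Tm = 81.5 + (-49.8) + 16.079 − 11.765 = 36.014 → 36.0°C

36.0°C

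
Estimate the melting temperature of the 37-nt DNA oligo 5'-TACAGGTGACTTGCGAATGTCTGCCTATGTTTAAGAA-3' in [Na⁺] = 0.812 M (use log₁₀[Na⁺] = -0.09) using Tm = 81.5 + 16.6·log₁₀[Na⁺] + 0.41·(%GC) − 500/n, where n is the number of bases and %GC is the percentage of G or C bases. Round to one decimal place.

83.1°C

Length n = 37. Scanning the sequence gives T=12, C=6, G=9, A=10.
G+C = 15, so %GC = 15/37 × 100 = 40.541%
Salt term: 16.6 × (-0.09) = -1.494
GC term: 0.41 × 40.541 = 16.622; length term: −500/37 = −13.514
Tm = 81.5 + (-1.494) + 16.622 − 13.514 = 83.114 → 83.1°C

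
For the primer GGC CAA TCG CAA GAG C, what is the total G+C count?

10

Scanning the sequence gives C=5, G=5, A=5, T=1.
Total G or C: 5 + 5 = 10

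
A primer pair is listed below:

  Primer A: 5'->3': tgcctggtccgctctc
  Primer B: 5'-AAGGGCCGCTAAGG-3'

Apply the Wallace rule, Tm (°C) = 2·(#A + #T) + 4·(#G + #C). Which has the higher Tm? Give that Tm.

Primer A, 54°C

Primer A: A+T=5, G+C=11 → Tm = 2(5)+4(11) = 54°C
Primer B: A+T=5, G+C=9 → Tm = 2(5)+4(9) = 46°C
54°C vs 46°C → primer A is higher.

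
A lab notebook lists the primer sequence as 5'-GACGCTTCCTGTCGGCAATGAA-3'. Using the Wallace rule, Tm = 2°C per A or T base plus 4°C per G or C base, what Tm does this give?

68°C

Base counts: T=5, C=6, G=6, A=5
So N_AT = 10 and N_GC = 12.
Tm = 2(10) + 4(12) = 20 + 48 = 68°C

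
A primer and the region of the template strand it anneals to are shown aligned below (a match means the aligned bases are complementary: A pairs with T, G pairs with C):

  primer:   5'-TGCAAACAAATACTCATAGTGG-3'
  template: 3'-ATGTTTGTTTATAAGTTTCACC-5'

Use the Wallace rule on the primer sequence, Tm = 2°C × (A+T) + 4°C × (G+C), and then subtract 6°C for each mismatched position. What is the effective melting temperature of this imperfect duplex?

Primer base counts: A=9, T=5, G=4, C=4 → A+T=14, G+C=8
Perfect-match Tm = 2(14) + 4(8) = 28 + 32 = 60°C
Mismatches (positions where the bases are not complementary): 3 (at positions 2, 13, 17)
Effective Tm = 60 − 3×6 = 60 − 18 = 42°C

42°C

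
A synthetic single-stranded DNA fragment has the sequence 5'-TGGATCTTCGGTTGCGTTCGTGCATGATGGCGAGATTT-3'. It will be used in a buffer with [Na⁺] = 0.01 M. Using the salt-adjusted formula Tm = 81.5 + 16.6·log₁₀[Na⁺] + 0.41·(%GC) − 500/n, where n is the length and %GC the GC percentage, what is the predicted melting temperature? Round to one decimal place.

55.6°C

Length n = 38. Scanning the sequence gives C=6, T=14, G=13, A=5.
G+C = 19, so %GC = 19/38 × 100 = 50%
Salt term: 16.6 × (-2) = -33.2
GC term: 0.41 × 50 = 20.5; length term: −500/38 = −13.158
Tm = 81.5 + (-33.2) + 20.5 − 13.158 = 55.642 → 55.6°C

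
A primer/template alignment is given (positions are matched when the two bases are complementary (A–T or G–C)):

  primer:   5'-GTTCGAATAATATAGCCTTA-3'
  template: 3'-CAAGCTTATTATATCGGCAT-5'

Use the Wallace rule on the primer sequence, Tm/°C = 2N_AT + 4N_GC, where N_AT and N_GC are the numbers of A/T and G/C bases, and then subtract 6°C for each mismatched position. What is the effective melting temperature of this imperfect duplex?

Primer base counts: A=7, T=7, G=3, C=3 → A+T=14, G+C=6
Perfect-match Tm = 2(14) + 4(6) = 28 + 24 = 52°C
Mismatches (positions where the bases are not complementary): 1 (at position 18)
Effective Tm = 52 − 1×6 = 52 − 6 = 46°C

46°C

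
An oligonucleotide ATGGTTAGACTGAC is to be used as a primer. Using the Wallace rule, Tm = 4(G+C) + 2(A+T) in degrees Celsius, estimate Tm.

C=2, T=4, G=4, A=4
AT pairs contribute 8, GC pairs contribute 6.
Tm = 2(8) + 4(6) = 16 + 24 = 40°C

40°C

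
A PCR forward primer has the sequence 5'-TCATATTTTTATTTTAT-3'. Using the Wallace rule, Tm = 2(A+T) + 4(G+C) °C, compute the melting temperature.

36°C

Scanning the sequence gives G=0, C=1, T=12, A=4.
A+T = 16, G+C = 1
Tm = 2×16 + 4×1 = 36°C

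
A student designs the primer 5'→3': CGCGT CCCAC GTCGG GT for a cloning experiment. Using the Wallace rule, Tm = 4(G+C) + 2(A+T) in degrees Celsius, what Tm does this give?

Counting bases: G=6, A=1, C=7, T=3
A+T = 4, G+C = 13
Tm = 2(4) + 4(13) = 8 + 52 = 60°C

60°C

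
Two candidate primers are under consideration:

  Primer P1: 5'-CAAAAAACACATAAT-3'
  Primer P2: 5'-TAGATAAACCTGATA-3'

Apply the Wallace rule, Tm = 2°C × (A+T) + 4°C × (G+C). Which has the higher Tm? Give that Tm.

Primer P2, 38°C

Primer P1: A+T=12, G+C=3 → Tm = 2(12)+4(3) = 36°C
Primer P2: A+T=11, G+C=4 → Tm = 2(11)+4(4) = 38°C
36°C vs 38°C → primer P2 is higher.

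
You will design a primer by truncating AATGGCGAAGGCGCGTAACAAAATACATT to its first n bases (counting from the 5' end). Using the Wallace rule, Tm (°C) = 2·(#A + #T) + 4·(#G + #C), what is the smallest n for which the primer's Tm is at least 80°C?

n = 28

First 27 bases: AATGGCGAAGGCGCGTAACAAAATACA → Tm = 78°C (< 80°C)
First 28 bases: AATGGCGAAGGCGCGTAACAAAATACAT → Tm = 80°C (≥ 80°C)
Each additional base adds 2°C (A/T) or 4°C (G/C), so Tm is non-decreasing in n; n = 28 is the first length to reach 80°C.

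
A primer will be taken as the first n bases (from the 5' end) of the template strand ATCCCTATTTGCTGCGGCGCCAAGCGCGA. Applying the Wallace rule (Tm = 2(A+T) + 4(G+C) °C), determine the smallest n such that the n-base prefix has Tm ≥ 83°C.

First 25 bases: ATCCCTATTTGCTGCGGCGCCAAGC → Tm = 80°C (< 83°C)
First 26 bases: ATCCCTATTTGCTGCGGCGCCAAGCG → Tm = 84°C (≥ 83°C)
Each additional base adds 2°C (A/T) or 4°C (G/C), so Tm is non-decreasing in n; n = 26 is the first length to reach 83°C.

n = 26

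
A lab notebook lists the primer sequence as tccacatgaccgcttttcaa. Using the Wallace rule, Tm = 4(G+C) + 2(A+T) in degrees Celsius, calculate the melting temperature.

58°C

G=2, T=6, C=7, A=5
A+T = 11, G+C = 9
Tm = 2(11) + 4(9) = 22 + 36 = 58°C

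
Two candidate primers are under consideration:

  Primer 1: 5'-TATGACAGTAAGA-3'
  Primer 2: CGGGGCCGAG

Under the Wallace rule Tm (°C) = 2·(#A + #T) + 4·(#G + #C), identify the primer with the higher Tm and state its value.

Primer 1: A+T=9, G+C=4 → Tm = 2(9)+4(4) = 34°C
Primer 2: A+T=1, G+C=9 → Tm = 2(1)+4(9) = 38°C
34°C vs 38°C → primer 2 is higher.

Primer 2, 38°C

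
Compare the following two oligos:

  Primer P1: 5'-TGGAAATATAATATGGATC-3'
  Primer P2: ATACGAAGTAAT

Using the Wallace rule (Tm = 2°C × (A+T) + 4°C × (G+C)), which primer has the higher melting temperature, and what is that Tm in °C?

Primer P1, 48°C

Primer P1: A+T=14, G+C=5 → Tm = 2(14)+4(5) = 48°C
Primer P2: A+T=9, G+C=3 → Tm = 2(9)+4(3) = 30°C
48°C vs 30°C → primer P1 is higher.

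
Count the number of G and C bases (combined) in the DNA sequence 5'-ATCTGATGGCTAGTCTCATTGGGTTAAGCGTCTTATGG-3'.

17

Base counts: C=6, A=7, G=11, T=14
G+C = 11 + 6 = 17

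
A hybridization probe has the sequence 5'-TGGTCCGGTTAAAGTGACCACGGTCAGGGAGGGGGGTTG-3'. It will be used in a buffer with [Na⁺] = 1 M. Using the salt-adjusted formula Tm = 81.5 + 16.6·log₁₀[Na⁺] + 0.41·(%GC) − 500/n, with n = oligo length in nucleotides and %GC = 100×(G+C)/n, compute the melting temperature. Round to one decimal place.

93.9°C

Length n = 39. Base counts: A=7, G=18, T=8, C=6
G+C = 24, so %GC = 24/39 × 100 = 61.538%
Salt term: 16.6 × (0) = 0
GC term: 0.41 × 61.538 = 25.231; length term: −500/39 = −12.821
Tm = 81.5 + (0) + 25.231 − 12.821 = 93.91 → 93.9°C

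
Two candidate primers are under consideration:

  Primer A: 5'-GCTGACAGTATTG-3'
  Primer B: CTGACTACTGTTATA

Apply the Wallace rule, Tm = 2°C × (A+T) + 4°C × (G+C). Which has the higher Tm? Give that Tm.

Primer B, 40°C

Primer A: A+T=7, G+C=6 → Tm = 2(7)+4(6) = 38°C
Primer B: A+T=10, G+C=5 → Tm = 2(10)+4(5) = 40°C
38°C vs 40°C → primer B is higher.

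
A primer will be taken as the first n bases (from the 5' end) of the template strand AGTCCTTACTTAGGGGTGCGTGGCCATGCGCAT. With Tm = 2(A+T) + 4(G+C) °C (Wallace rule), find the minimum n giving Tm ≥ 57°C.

First 18 bases: AGTCCTTACTTAGGGGTG → Tm = 54°C (< 57°C)
First 19 bases: AGTCCTTACTTAGGGGTGC → Tm = 58°C (≥ 57°C)
Since every base adds ≥2°C, Tm only increases with n, so the threshold is first crossed at n = 19.

n = 19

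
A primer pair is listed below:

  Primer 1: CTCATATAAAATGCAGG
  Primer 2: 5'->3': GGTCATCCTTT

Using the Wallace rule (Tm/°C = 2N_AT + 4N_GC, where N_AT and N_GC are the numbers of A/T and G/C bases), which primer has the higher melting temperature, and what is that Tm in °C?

Primer 1: A+T=11, G+C=6 → Tm = 2(11)+4(6) = 46°C
Primer 2: A+T=6, G+C=5 → Tm = 2(6)+4(5) = 32°C
46°C vs 32°C → primer 1 is higher.

Primer 1, 46°C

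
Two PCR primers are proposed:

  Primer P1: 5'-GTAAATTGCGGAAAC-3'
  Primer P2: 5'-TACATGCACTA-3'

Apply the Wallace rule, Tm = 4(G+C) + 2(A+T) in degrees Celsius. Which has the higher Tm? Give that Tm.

Primer P1, 42°C

Primer P1: A+T=9, G+C=6 → Tm = 2(9)+4(6) = 42°C
Primer P2: A+T=7, G+C=4 → Tm = 2(7)+4(4) = 30°C
42°C vs 30°C → primer P1 is higher.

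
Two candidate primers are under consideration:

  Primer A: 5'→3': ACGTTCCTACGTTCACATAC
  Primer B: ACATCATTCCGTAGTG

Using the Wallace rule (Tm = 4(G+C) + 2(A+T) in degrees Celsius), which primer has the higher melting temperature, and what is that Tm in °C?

Primer A: A+T=11, G+C=9 → Tm = 2(11)+4(9) = 58°C
Primer B: A+T=9, G+C=7 → Tm = 2(9)+4(7) = 46°C
58°C vs 46°C → primer A is higher.

Primer A, 58°C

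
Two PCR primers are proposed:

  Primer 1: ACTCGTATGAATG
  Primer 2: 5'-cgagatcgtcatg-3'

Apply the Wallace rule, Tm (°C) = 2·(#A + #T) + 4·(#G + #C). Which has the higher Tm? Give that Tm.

Primer 1: A+T=8, G+C=5 → Tm = 2(8)+4(5) = 36°C
Primer 2: A+T=6, G+C=7 → Tm = 2(6)+4(7) = 40°C
36°C vs 40°C → primer 2 is higher.

Primer 2, 40°C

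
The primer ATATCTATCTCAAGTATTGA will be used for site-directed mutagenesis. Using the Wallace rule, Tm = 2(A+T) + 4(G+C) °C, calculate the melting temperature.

T=8, G=2, A=7, C=3
A+T = 15, G+C = 5
Tm = 2×15 + 4×5 = 50°C

50°C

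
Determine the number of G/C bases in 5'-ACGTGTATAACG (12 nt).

G=3, C=2, A=4, T=3
Total G or C: 3 + 2 = 5

5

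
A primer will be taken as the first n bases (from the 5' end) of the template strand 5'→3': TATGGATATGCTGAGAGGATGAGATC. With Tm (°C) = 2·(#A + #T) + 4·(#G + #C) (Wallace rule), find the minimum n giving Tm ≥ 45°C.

n = 17

First 16 bases: TATGGATATGCTGAGA → Tm = 44°C (< 45°C)
First 17 bases: TATGGATATGCTGAGAG → Tm = 48°C (≥ 45°C)
Since every base adds ≥2°C, Tm only increases with n, so the threshold is first crossed at n = 17.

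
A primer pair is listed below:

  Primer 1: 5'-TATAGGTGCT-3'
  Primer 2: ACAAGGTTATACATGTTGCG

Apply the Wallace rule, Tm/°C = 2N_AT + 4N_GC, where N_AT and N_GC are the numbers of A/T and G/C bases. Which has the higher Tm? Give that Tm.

Primer 2, 56°C

Primer 1: A+T=6, G+C=4 → Tm = 2(6)+4(4) = 28°C
Primer 2: A+T=12, G+C=8 → Tm = 2(12)+4(8) = 56°C
28°C vs 56°C → primer 2 is higher.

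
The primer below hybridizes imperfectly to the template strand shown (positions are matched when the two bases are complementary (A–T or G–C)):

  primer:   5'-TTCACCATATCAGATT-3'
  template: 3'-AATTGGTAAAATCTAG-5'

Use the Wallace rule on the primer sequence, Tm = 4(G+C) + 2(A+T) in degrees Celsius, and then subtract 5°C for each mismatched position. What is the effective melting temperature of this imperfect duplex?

Primer base counts: A=5, T=6, G=1, C=4 → A+T=11, G+C=5
Perfect-match Tm = 2(11) + 4(5) = 22 + 20 = 42°C
Mismatches (positions where the bases are not complementary): 4 (at positions 3, 9, 11, 16)
Effective Tm = 42 − 4×5 = 42 − 20 = 22°C

22°C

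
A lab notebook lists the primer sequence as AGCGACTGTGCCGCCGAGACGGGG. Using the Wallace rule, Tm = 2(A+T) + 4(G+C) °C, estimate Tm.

Counting bases: A=4, T=2, C=7, G=11
A+T = 6, G+C = 18
Tm = 2(6) + 4(18) = 12 + 72 = 84°C

84°C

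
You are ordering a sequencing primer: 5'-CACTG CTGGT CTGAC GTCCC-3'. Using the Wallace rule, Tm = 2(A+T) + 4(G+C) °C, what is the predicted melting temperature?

Counting bases: A=2, C=8, T=5, G=5
AT pairs contribute 7, GC pairs contribute 13.
Tm = 4·13 + 2·7 = 52 + 14 = 66°C

66°C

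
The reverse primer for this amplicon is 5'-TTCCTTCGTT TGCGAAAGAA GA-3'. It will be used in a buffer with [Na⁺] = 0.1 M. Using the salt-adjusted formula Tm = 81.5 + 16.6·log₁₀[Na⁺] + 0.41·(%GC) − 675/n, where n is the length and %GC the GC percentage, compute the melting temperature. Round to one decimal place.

51.0°C

Length n = 22. Base counts: C=4, G=5, T=7, A=6
G+C = 9, so %GC = 9/22 × 100 = 40.909%
Salt term: 16.6 × (-1) = -16.6
GC term: 0.41 × 40.909 = 16.773; length term: −675/22 = −30.682
Tm = 81.5 + (-16.6) + 16.773 − 30.682 = 50.991 → 51.0°C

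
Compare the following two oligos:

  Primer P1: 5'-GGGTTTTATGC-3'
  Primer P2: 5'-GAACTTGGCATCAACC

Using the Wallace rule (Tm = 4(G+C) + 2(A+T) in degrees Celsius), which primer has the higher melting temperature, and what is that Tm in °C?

Primer P2, 48°C

Primer P1: A+T=6, G+C=5 → Tm = 2(6)+4(5) = 32°C
Primer P2: A+T=8, G+C=8 → Tm = 2(8)+4(8) = 48°C
32°C vs 48°C → primer P2 is higher.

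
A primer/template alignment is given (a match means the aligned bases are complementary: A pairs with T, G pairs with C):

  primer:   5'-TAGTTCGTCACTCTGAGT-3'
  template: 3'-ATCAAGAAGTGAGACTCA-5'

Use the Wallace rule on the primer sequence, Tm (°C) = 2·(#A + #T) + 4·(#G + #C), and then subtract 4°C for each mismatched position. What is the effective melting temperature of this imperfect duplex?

48°C

Primer base counts: A=3, T=7, G=4, C=4 → A+T=10, G+C=8
Perfect-match Tm = 2(10) + 4(8) = 20 + 32 = 52°C
Mismatches (positions where the bases are not complementary): 1 (at position 7)
Effective Tm = 52 − 1×4 = 52 − 4 = 48°C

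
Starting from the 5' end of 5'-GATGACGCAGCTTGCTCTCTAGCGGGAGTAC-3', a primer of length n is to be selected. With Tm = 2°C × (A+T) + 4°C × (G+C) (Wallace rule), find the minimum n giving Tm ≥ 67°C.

First 21 bases: GATGACGCAGCTTGCTCTCTA → Tm = 64°C (< 67°C)
First 22 bases: GATGACGCAGCTTGCTCTCTAG → Tm = 68°C (≥ 67°C)
Since every base adds ≥2°C, Tm only increases with n, so the threshold is first crossed at n = 22.

n = 22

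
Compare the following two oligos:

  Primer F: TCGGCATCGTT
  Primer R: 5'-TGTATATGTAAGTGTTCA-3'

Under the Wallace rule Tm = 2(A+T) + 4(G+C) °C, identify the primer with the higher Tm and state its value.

Primer F: A+T=5, G+C=6 → Tm = 2(5)+4(6) = 34°C
Primer R: A+T=13, G+C=5 → Tm = 2(13)+4(5) = 46°C
34°C vs 46°C → primer R is higher.

Primer R, 46°C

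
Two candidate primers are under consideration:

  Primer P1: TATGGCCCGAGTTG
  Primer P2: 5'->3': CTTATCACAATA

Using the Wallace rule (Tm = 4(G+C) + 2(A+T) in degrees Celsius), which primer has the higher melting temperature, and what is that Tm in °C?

Primer P1: A+T=6, G+C=8 → Tm = 2(6)+4(8) = 44°C
Primer P2: A+T=9, G+C=3 → Tm = 2(9)+4(3) = 30°C
44°C vs 30°C → primer P1 is higher.

Primer P1, 44°C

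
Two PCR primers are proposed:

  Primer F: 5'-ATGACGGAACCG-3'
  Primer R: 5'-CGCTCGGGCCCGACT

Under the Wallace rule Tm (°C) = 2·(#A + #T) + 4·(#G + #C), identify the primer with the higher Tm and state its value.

Primer F: A+T=5, G+C=7 → Tm = 2(5)+4(7) = 38°C
Primer R: A+T=3, G+C=12 → Tm = 2(3)+4(12) = 54°C
38°C vs 54°C → primer R is higher.

Primer R, 54°C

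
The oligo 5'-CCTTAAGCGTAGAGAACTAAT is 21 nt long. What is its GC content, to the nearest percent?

38%

Base counts: T=5, C=4, A=8, G=4
G+C = 4 + 4 = 8 out of 21 bases
%GC = 8/21 × 100 = 38.1% ≈ 38%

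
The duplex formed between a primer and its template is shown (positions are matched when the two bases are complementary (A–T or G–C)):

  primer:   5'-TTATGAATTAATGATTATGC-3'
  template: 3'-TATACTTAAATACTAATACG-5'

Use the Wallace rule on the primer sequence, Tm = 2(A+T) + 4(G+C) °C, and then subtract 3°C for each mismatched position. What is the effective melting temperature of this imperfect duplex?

42°C

Primer base counts: A=7, T=9, G=3, C=1 → A+T=16, G+C=4
Perfect-match Tm = 2(16) + 4(4) = 32 + 16 = 48°C
Mismatches (positions where the bases are not complementary): 2 (at positions 1, 10)
Effective Tm = 48 − 2×3 = 48 − 6 = 42°C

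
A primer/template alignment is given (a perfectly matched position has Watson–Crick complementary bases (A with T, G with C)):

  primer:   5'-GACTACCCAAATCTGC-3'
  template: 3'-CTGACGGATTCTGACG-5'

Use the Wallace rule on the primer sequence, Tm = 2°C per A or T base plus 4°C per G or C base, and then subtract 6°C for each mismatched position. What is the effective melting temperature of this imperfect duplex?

24°C

Primer base counts: A=5, T=3, G=2, C=6 → A+T=8, G+C=8
Perfect-match Tm = 2(8) + 4(8) = 16 + 32 = 48°C
Mismatches (positions where the bases are not complementary): 4 (at positions 5, 8, 11, 12)
Effective Tm = 48 − 4×6 = 48 − 24 = 24°C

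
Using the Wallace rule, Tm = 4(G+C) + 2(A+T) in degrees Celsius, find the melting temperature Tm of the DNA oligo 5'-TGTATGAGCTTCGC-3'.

Base counts: A=2, G=4, T=5, C=3
So N_AT = 7 and N_GC = 7.
Tm = 2×7 + 4×7 = 42°C

42°C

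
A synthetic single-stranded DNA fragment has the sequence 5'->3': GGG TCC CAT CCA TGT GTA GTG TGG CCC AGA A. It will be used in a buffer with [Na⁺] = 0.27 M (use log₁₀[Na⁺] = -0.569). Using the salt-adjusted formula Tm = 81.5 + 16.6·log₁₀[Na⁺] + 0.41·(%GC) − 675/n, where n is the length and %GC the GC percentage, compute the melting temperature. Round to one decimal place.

Length n = 31. Counting bases: G=10, T=7, C=8, A=6
G+C = 18, so %GC = 18/31 × 100 = 58.065%
Salt term: 16.6 × (-0.569) = -9.445
GC term: 0.41 × 58.065 = 23.807; length term: −675/31 = −21.774
Tm = 81.5 + (-9.445) + 23.807 − 21.774 = 74.088 → 74.1°C

74.1°C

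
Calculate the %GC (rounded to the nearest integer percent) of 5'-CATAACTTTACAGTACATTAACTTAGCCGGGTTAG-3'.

37%

Scanning the sequence gives A=11, T=11, G=6, C=7.
G+C = 6 + 7 = 13 out of 35 bases
%GC = 13/35 × 100 = 37.14% ≈ 37%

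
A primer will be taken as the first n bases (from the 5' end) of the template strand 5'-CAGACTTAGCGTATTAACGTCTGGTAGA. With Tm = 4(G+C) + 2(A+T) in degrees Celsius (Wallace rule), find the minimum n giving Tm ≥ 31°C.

n = 11

First 10 bases: CAGACTTAGC → Tm = 30°C (< 31°C)
First 11 bases: CAGACTTAGCG → Tm = 34°C (≥ 31°C)
Each additional base adds 2°C (A/T) or 4°C (G/C), so Tm is non-decreasing in n; n = 11 is the first length to reach 31°C.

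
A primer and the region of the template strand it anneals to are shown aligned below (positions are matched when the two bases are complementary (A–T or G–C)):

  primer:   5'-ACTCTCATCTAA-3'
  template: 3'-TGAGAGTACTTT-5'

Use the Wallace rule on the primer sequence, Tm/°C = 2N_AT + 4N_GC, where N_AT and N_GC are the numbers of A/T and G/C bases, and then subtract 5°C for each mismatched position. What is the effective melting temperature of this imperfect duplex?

Primer base counts: A=4, T=4, G=0, C=4 → A+T=8, G+C=4
Perfect-match Tm = 2(8) + 4(4) = 16 + 16 = 32°C
Mismatches (positions where the bases are not complementary): 2 (at positions 9, 10)
Effective Tm = 32 − 2×5 = 32 − 10 = 22°C

22°C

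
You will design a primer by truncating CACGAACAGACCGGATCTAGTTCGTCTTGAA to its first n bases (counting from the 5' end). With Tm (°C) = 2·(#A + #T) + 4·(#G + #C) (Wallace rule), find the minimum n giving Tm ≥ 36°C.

First 11 bases: CACGAACAGAC → Tm = 34°C (< 36°C)
First 12 bases: CACGAACAGACC → Tm = 38°C (≥ 36°C)
Each additional base adds 2°C (A/T) or 4°C (G/C), so Tm is non-decreasing in n; n = 12 is the first length to reach 36°C.

n = 12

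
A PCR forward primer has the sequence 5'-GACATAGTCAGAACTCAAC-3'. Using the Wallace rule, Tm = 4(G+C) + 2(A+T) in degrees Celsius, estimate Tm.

54°C

C=5, G=3, T=3, A=8
So N_AT = 11 and N_GC = 8.
Tm = 2(11) + 4(8) = 22 + 32 = 54°C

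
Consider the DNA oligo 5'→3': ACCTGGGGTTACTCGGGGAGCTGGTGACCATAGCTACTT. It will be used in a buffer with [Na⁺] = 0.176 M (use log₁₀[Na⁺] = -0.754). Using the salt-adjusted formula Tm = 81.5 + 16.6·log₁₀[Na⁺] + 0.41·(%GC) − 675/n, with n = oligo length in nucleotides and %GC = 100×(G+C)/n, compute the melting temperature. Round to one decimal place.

74.8°C

Length n = 39. Scanning the sequence gives T=10, C=9, A=7, G=13.
G+C = 22, so %GC = 22/39 × 100 = 56.41%
Salt term: 16.6 × (-0.754) = -12.516
GC term: 0.41 × 56.41 = 23.128; length term: −675/39 = −17.308
Tm = 81.5 + (-12.516) + 23.128 − 17.308 = 74.804 → 74.8°C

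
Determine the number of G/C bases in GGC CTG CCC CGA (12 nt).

Counting bases: T=1, C=6, A=1, G=4
Total G or C: 4 + 6 = 10

10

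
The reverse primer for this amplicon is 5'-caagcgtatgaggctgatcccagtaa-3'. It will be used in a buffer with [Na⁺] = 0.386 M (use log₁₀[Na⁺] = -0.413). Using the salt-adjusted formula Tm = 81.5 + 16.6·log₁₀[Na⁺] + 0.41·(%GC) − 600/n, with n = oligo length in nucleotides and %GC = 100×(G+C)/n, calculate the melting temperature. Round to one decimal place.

72.1°C

Length n = 26. Counting bases: C=6, A=8, T=5, G=7
G+C = 13, so %GC = 13/26 × 100 = 50%
Salt term: 16.6 × (-0.413) = -6.856
GC term: 0.41 × 50 = 20.5; length term: −600/26 = −23.077
Tm = 81.5 + (-6.856) + 20.5 − 23.077 = 72.067 → 72.1°C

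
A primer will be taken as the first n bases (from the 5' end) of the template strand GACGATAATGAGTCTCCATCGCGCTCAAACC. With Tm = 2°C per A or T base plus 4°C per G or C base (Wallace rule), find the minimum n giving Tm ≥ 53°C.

n = 19

First 18 bases: GACGATAATGAGTCTCCA → Tm = 52°C (< 53°C)
First 19 bases: GACGATAATGAGTCTCCAT → Tm = 54°C (≥ 53°C)
Each additional base adds 2°C (A/T) or 4°C (G/C), so Tm is non-decreasing in n; n = 19 is the first length to reach 53°C.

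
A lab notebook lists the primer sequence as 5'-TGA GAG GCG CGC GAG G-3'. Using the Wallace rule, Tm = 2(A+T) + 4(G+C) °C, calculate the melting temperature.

Counting bases: T=1, A=3, C=3, G=9
AT pairs contribute 4, GC pairs contribute 12.
Tm = 2(4) + 4(12) = 8 + 48 = 56°C

56°C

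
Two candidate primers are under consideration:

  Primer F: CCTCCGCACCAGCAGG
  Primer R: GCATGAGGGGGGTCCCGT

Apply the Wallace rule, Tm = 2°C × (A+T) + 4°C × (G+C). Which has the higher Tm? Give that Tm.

Primer R, 62°C

Primer F: A+T=4, G+C=12 → Tm = 2(4)+4(12) = 56°C
Primer R: A+T=5, G+C=13 → Tm = 2(5)+4(13) = 62°C
56°C vs 62°C → primer R is higher.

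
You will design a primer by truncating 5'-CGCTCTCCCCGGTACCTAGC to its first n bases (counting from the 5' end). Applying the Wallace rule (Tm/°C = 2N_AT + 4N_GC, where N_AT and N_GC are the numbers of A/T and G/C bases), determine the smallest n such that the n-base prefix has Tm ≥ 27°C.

First 7 bases: CGCTCTC → Tm = 24°C (< 27°C)
First 8 bases: CGCTCTCC → Tm = 28°C (≥ 27°C)
Since every base adds ≥2°C, Tm only increases with n, so the threshold is first crossed at n = 8.

n = 8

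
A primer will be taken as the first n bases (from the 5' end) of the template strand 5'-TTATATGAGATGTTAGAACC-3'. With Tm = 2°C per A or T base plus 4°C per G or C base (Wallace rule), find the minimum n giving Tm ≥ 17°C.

n = 8

First 7 bases: TTATATG → Tm = 16°C (< 17°C)
First 8 bases: TTATATGA → Tm = 18°C (≥ 17°C)
Each additional base adds 2°C (A/T) or 4°C (G/C), so Tm is non-decreasing in n; n = 8 is the first length to reach 17°C.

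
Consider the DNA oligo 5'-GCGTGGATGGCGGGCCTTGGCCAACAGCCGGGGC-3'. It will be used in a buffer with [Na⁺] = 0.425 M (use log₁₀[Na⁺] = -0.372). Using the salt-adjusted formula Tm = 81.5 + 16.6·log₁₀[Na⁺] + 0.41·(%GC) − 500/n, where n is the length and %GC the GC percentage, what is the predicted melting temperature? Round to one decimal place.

Length n = 34. Scanning the sequence gives A=4, G=16, T=4, C=10.
G+C = 26, so %GC = 26/34 × 100 = 76.471%
Salt term: 16.6 × (-0.372) = -6.175
GC term: 0.41 × 76.471 = 31.353; length term: −500/34 = −14.706
Tm = 81.5 + (-6.175) + 31.353 − 14.706 = 91.972 → 92.0°C

92.0°C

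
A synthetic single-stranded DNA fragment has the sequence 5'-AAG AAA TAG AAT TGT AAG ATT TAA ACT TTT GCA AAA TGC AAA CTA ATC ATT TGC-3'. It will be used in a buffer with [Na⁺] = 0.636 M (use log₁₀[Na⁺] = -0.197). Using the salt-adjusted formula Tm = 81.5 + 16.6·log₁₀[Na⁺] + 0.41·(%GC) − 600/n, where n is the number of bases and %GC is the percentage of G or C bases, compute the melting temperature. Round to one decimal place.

Length n = 54. Base counts: C=6, G=7, T=17, A=24
G+C = 13, so %GC = 13/54 × 100 = 24.074%
Salt term: 16.6 × (-0.197) = -3.27
GC term: 0.41 × 24.074 = 9.87; length term: −600/54 = −11.111
Tm = 81.5 + (-3.27) + 9.87 − 11.111 = 76.989 → 77.0°C

77.0°C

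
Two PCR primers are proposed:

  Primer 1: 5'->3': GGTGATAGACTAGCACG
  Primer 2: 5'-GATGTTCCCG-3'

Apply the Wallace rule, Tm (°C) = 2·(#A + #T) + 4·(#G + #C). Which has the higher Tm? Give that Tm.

Primer 1: A+T=8, G+C=9 → Tm = 2(8)+4(9) = 52°C
Primer 2: A+T=4, G+C=6 → Tm = 2(4)+4(6) = 32°C
52°C vs 32°C → primer 1 is higher.

Primer 1, 52°C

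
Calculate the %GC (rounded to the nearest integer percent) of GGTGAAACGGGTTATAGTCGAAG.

Counting bases: T=5, C=2, G=9, A=7
G+C = 9 + 2 = 11 out of 23 bases
%GC = 11/23 × 100 = 47.83% ≈ 48%

48%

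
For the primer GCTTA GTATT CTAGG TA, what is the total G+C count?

A=4, C=2, G=4, T=7
Total G or C: 4 + 2 = 6

6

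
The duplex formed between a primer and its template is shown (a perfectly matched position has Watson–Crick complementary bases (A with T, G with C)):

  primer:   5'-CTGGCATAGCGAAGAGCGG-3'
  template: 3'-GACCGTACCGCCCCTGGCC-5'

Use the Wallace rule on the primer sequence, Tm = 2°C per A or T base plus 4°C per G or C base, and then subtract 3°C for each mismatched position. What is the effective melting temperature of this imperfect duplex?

Primer base counts: A=5, T=2, G=8, C=4 → A+T=7, G+C=12
Perfect-match Tm = 2(7) + 4(12) = 14 + 48 = 62°C
Mismatches (positions where the bases are not complementary): 4 (at positions 8, 12, 13, 16)
Effective Tm = 62 − 4×3 = 62 − 12 = 50°C

50°C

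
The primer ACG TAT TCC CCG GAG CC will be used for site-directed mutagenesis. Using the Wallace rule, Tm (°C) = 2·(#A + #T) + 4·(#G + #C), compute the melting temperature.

Base counts: G=4, T=3, A=3, C=7
So N_AT = 6 and N_GC = 11.
Tm = 2(6) + 4(11) = 12 + 44 = 56°C

56°C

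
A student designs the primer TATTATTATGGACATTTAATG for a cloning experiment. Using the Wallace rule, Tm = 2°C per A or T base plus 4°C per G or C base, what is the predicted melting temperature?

T=10, C=1, A=7, G=3
A+T = 17, G+C = 4
Tm = 2×17 + 4×4 = 50°C

50°C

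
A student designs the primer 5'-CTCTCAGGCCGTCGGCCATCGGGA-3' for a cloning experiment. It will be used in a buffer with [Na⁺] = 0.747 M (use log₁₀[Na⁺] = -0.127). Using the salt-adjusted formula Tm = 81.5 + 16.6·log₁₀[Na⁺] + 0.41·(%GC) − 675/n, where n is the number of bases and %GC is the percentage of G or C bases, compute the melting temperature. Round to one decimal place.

80.3°C

Length n = 24. Counting bases: A=3, G=8, T=4, C=9
G+C = 17, so %GC = 17/24 × 100 = 70.833%
Salt term: 16.6 × (-0.127) = -2.108
GC term: 0.41 × 70.833 = 29.042; length term: −675/24 = −28.125
Tm = 81.5 + (-2.108) + 29.042 − 28.125 = 80.309 → 80.3°C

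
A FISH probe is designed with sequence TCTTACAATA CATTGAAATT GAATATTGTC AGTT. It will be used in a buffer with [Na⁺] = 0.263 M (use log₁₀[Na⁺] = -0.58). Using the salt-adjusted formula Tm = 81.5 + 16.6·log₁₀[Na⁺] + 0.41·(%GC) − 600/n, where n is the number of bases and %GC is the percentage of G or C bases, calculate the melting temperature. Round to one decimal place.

63.9°C

Length n = 34. C=4, T=14, A=12, G=4
G+C = 8, so %GC = 8/34 × 100 = 23.529%
Salt term: 16.6 × (-0.58) = -9.628
GC term: 0.41 × 23.529 = 9.647; length term: −600/34 = −17.647
Tm = 81.5 + (-9.628) + 9.647 − 17.647 = 63.872 → 63.9°C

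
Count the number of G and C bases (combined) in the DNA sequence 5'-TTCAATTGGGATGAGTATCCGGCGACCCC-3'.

C=8, A=6, T=7, G=8
G+C = 8 + 8 = 16

16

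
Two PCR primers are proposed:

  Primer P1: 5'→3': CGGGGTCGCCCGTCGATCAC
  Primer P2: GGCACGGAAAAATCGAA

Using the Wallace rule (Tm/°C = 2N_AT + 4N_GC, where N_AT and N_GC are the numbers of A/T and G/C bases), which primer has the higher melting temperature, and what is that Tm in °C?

Primer P1, 70°C

Primer P1: A+T=5, G+C=15 → Tm = 2(5)+4(15) = 70°C
Primer P2: A+T=9, G+C=8 → Tm = 2(9)+4(8) = 50°C
70°C vs 50°C → primer P1 is higher.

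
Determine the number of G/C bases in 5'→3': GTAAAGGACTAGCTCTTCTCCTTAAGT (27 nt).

11

T=9, C=6, G=5, A=7
Total G or C: 5 + 6 = 11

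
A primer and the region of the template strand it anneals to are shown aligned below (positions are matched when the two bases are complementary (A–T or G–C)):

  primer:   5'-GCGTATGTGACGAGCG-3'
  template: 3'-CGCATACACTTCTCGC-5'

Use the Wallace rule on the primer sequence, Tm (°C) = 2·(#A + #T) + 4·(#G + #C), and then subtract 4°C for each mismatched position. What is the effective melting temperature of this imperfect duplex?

48°C

Primer base counts: A=3, T=3, G=7, C=3 → A+T=6, G+C=10
Perfect-match Tm = 2(6) + 4(10) = 12 + 40 = 52°C
Mismatches (positions where the bases are not complementary): 1 (at position 11)
Effective Tm = 52 − 1×4 = 52 − 4 = 48°C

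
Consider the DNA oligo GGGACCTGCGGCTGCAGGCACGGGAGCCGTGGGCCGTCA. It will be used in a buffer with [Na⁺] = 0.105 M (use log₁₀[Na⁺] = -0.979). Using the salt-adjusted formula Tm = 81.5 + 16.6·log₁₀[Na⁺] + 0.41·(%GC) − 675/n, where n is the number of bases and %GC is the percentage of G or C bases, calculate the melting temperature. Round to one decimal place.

Length n = 39. Scanning the sequence gives A=5, G=18, C=12, T=4.
G+C = 30, so %GC = 30/39 × 100 = 76.923%
Salt term: 16.6 × (-0.979) = -16.251
GC term: 0.41 × 76.923 = 31.538; length term: −675/39 = −17.308
Tm = 81.5 + (-16.251) + 31.538 − 17.308 = 79.479 → 79.5°C

79.5°C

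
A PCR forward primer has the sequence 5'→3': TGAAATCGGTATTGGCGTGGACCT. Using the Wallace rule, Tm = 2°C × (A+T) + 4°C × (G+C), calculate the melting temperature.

Counting bases: T=7, G=8, C=4, A=5
A+T = 12, G+C = 12
Tm = 2×12 + 4×12 = 72°C

72°C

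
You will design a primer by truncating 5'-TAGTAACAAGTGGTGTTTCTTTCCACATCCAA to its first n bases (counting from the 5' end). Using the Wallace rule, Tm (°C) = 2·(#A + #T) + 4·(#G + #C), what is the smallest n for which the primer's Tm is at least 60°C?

First 22 bases: TAGTAACAAGTGGTGTTTCTTT → Tm = 58°C (< 60°C)
First 23 bases: TAGTAACAAGTGGTGTTTCTTTC → Tm = 62°C (≥ 60°C)
Each additional base adds 2°C (A/T) or 4°C (G/C), so Tm is non-decreasing in n; n = 23 is the first length to reach 60°C.

n = 23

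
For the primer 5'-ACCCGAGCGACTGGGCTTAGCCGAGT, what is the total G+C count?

17

Counting bases: G=9, T=4, A=5, C=8
G+C = 9 + 8 = 17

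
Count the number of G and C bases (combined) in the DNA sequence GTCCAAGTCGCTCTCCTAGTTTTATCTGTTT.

13

Base counts: A=4, T=14, G=5, C=8
G+C = 5 + 8 = 13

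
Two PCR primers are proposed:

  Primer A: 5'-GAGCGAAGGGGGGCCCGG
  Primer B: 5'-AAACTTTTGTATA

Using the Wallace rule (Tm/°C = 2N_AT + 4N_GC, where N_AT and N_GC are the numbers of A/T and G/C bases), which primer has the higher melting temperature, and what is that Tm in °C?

Primer A, 66°C

Primer A: A+T=3, G+C=15 → Tm = 2(3)+4(15) = 66°C
Primer B: A+T=11, G+C=2 → Tm = 2(11)+4(2) = 30°C
66°C vs 30°C → primer A is higher.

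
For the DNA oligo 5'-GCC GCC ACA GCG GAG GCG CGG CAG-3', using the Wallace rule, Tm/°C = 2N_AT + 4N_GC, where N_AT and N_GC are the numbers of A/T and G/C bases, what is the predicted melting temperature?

88°C

Base counts: G=11, C=9, A=4, T=0
A+T = 4, G+C = 20
Tm = 2×4 + 4×20 = 88°C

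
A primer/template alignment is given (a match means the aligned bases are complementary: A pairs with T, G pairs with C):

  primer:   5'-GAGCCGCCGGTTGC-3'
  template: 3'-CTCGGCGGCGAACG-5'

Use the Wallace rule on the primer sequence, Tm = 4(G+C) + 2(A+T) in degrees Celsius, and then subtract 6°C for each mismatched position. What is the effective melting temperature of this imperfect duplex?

Primer base counts: A=1, T=2, G=6, C=5 → A+T=3, G+C=11
Perfect-match Tm = 2(3) + 4(11) = 6 + 44 = 50°C
Mismatches (positions where the bases are not complementary): 1 (at position 10)
Effective Tm = 50 − 1×6 = 50 − 6 = 44°C

44°C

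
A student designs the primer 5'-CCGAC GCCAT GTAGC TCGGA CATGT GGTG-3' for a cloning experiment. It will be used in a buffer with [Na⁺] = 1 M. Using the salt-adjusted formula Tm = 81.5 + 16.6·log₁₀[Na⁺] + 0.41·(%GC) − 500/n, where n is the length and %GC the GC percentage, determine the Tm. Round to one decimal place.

Length n = 29. Scanning the sequence gives C=8, T=6, A=5, G=10.
G+C = 18, so %GC = 18/29 × 100 = 62.069%
Salt term: 16.6 × (0) = 0
GC term: 0.41 × 62.069 = 25.448; length term: −500/29 = −17.241
Tm = 81.5 + (0) + 25.448 − 17.241 = 89.707 → 89.7°C

89.7°C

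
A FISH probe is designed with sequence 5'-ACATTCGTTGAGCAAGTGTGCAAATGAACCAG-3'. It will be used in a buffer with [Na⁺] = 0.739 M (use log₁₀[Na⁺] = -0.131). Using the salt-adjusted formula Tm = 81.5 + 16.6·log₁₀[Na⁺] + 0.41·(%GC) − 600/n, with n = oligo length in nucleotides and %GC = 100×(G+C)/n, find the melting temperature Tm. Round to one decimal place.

Length n = 32. T=7, A=11, C=6, G=8
G+C = 14, so %GC = 14/32 × 100 = 43.75%
Salt term: 16.6 × (-0.131) = -2.175
GC term: 0.41 × 43.75 = 17.938; length term: −600/32 = −18.75
Tm = 81.5 + (-2.175) + 17.938 − 18.75 = 78.513 → 78.5°C

78.5°C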